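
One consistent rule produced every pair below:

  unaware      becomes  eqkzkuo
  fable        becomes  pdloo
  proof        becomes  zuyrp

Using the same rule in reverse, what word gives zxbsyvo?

Shifts by position in unaware: pos 0: u→e (+10), pos 1: n→q (+3), pos 2: a→k (+10), pos 3: w→z (+3) — repeating every 2. A repeating key of period 2 is used — shifts +10, +3 over and over.
Decoding zxbsyvo: z−10=p, x−3=u, b−10=r, s−3=p, y−10=o, v−3=s, o−10=e.

purpose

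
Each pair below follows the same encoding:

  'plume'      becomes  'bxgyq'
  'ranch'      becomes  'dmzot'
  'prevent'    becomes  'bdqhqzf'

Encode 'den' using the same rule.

Each letter is shifted forward by 12 in the alphabet (a Caesar shift of +12).
For den: d+12=p, e+12=q, n+12=z.

pqz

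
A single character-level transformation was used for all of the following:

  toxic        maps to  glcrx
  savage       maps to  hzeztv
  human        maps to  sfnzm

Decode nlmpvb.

monkey

Each pair mirrors across the alphabet (t↔g, o↔l, x↔c): positions sum to 25. Letters are reflected about the middle of the alphabet (position → 25−position): Atbash.
Reversing it on nlmpvb: n↔m, l↔o, m↔n, p↔k, v↔e, b↔y.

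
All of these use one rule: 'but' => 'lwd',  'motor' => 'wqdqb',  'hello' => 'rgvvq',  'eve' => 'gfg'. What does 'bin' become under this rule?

The shift depends on letter class: consonant b→l is +10, but vowel u→w is +2. Two shifts are in play — +2 for a/e/i/o/u, +10 for every other letter.
Applying it to bin: b(cons)+10=l, i(vowel)+2=k, n(cons)+10=x.

lkx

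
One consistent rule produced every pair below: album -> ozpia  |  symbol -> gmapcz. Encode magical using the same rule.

It's a constant shift of +14 (ROT14).
Applying it to magical: m+14=a, a+14=o, g+14=u, i+14=w, c+14=q, a+14=o, l+14=z.

aouwqoz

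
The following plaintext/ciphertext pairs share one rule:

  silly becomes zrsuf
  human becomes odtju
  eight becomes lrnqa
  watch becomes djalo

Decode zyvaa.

sport

The shifts repeat in a cycle of length 2: positions 0,1,… shift by +7, +9, then the pattern repeats.
Undoing it on zyvaa: z−7=s, y−9=p, v−7=o, a−9=r, a−7=t.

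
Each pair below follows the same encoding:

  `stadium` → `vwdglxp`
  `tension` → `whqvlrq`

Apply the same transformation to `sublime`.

vxeolph

Compare letters: s→v is +3, t→w is +3, a→d is +3 — a constant shift. This is a Caesar cipher with shift 3.
Applying it to sublime: s+3=v, u+3=x, b+3=e, l+3=o, i+3=l, m+3=p, e+3=h.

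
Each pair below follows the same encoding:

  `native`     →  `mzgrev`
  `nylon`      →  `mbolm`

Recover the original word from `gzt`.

Each pair mirrors across the alphabet (n↔m, a↔z, t↔g): positions sum to 25. Each letter is replaced by its mirror in the alphabet: a↔z, b↔y, c↔x, and so on (the Atbash cipher).
Decoding gzt: g↔t, z↔a, t↔g.

tag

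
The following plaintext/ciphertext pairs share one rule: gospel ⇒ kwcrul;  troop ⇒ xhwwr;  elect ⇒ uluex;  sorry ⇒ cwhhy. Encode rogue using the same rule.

g(6)→k(10) and o(14)→w(22) fit y≡21x+14 (mod 26); the inverse of 21 mod 26 is 5. This is an affine cipher: with a=0,…,z=25, each position x becomes (21x+14) mod 26.
On rogue: r(17)→21·17+14≡7=h; o(14)→21·14+14≡22=w; g(6)→21·6+14≡10=k; u(20)→21·20+14≡18=s; e(4)→21·4+14≡20=u (all mod 26).

hwksu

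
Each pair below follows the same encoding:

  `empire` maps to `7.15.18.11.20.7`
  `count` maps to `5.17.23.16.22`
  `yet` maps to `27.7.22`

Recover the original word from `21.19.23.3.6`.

squad

e is letter #5 and maps to 7: an offset of 2. Each letter is replaced by its alphabet position (a=1..z=26) + 2.
Undoing it on 21.19.23.3.6: 21→(21−2)÷1=19=s, 19→(19−2)÷1=17=q, 23→(23−2)÷1=21=u, 3→(3−2)÷1=1=a, 6→(6−2)÷1=4=d.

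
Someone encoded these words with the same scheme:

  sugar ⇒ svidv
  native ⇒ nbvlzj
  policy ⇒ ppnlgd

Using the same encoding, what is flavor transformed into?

In sugar: s→s is +0, u→v is +1, g→i is +2, a→d is +3 — the shift increases by 1 each position. The shift increases by 1 at each position, starting from +0: 0, 1, 2, ….
On flavor: f+0=f, l+1=m, a+2=c, v+3=y, o+4=s, r+5=w.

fmcysw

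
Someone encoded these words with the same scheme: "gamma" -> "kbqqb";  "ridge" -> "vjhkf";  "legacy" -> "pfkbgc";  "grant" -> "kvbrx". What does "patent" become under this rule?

tbxfrx

The shift depends on letter class: consonant g→k is +4, but vowel a→b is +1. Two shifts are in play — +1 for a/e/i/o/u, +4 for every other letter.
For patent: p(cons)+4=t, a(vowel)+1=b, t(cons)+4=x, e(vowel)+1=f, n(cons)+4=r, t(cons)+4=x.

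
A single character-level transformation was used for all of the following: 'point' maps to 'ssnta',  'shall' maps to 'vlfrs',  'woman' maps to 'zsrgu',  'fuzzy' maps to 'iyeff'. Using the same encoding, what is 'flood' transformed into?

In point: p→s is +3, o→s is +4, i→n is +5, n→t is +6 — the shift increases by 1 each position. Each letter shifts forward by (position + 3), i.e. 3, 4, 5, … — the shift grows by one for each successive letter.
For flood: f+3=i, l+4=p, o+5=t, o+6=u, d+7=k.

iptuk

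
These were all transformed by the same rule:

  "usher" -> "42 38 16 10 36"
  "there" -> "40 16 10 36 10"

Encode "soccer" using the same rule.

u(#21)→42 and s(#19)→38: differences scale by 2, so n = 2·pos + 0. The formula is n = 2×(alphabet index, a=1).
Applying it to soccer: s=19→38, o=15→30, c=3→6, c=3→6, e=5→10, r=18→36.

38 30 6 6 10 36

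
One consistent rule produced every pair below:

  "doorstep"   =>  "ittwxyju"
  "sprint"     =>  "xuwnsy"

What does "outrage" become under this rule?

Compare letters: d→i is +5, o→t is +5, o→t is +5 — a constant shift. Each letter is shifted forward by 5 in the alphabet (a Caesar shift of +5).
On outrage: o+5=t, u+5=z, t+5=y, r+5=w, a+5=f, g+5=l, e+5=j.

tzywflj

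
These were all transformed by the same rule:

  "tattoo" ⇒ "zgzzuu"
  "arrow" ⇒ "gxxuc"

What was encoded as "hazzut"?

Compare letters: t→z is +6, a→g is +6, t→z is +6 — a constant shift. It's a constant shift of +6 (ROT6).
Decoding hazzut: h−6=b, a−6=u, z−6=t, z−6=t, u−6=o, t−6=n.

button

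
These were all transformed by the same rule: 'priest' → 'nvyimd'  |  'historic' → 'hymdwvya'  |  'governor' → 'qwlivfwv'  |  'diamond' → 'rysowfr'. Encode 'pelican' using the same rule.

nixyasf

p(15)→n(13) and r(17)→v(21) fit y≡17x+18 (mod 26); the inverse of 17 mod 26 is 23. Each letter's alphabet position (a=0..z=25) is mapped through 17·x+18 mod 26 — an affine cipher.
Applying it to pelican: p(15)→17·15+18≡13=n; e(4)→17·4+18≡8=i; l(11)→17·11+18≡23=x; i(8)→17·8+18≡24=y; c(2)→17·2+18≡0=a; a(0)→17·0+18≡18=s; n(13)→17·13+18≡5=f (all mod 26).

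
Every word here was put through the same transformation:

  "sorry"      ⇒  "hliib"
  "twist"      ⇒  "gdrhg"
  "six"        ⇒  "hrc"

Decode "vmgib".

entry

Each pair mirrors across the alphabet (s↔h, o↔l, r↔i): positions sum to 25. Each letter is replaced by its mirror in the alphabet: a↔z, b↔y, c↔x, and so on (the Atbash cipher).
Reversing it on vmgib: v↔e, m↔n, g↔t, i↔r, b↔y.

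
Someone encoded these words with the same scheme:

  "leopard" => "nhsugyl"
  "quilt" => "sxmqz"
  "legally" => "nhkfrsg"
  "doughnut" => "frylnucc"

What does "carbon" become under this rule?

In leopard: l→n is +2, e→h is +3, o→s is +4, p→u is +5 — the shift increases by 1 each position. Each letter shifts forward by (position + 2), i.e. 2, 3, 4, … — the shift grows by one for each successive letter.
For carbon: c+2=e, a+3=d, r+4=v, b+5=g, o+6=u, n+7=u.

edvguu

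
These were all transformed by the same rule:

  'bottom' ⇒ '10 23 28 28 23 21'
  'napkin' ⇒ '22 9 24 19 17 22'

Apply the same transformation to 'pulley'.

The number is (letter's place in the alphabet, a=1) + 8.
Applying it to pulley: p=16→24, u=21→29, l=12→20, l=12→20, e=5→13, y=25→33.

24 29 20 20 13 33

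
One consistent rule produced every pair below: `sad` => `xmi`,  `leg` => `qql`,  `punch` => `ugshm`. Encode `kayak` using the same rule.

The shift depends on letter class: consonant s→x is +5, but vowel a→m is +12. The rule splits by letter class: vowels +12, consonants +5.
For kayak: k(cons)+5=p, a(vowel)+12=m, y(cons)+5=d, a(vowel)+12=m, k(cons)+5=p.

pmdmp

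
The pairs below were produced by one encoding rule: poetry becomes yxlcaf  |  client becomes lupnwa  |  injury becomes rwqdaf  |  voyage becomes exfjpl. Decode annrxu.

region

Shifts by position in poetry: pos 0: p→y (+9), pos 1: o→x (+9), pos 2: e→l (+7), pos 3: t→c (+9), pos 4: r→a (+9), pos 5: y→f (+7) — repeating every 3. It's a Vigenère-style cipher with numeric key [9,9,7]: position i shifts by key[i mod 3].
Reversing it on annrxu: a−9=r, n−9=e, n−7=g, r−9=i, x−9=o, u−7=n.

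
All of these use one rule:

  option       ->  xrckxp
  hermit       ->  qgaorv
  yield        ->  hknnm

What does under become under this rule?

Shifts by position in option: pos 0: o→x (+9), pos 1: p→r (+2), pos 2: t→c (+9), pos 3: i→k (+2) — repeating every 2. The shifts repeat in a cycle of length 2: positions 0,1,… shift by +9, +2, then the pattern repeats.
For under: u+9=d, n+2=p, d+9=m, e+2=g, r+9=a.

dpmga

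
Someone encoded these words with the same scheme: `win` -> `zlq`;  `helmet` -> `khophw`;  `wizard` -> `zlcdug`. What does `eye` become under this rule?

Compare letters: w→z is +3, i→l is +3, n→q is +3 — a constant shift. It's a constant shift of +3 (ROT3).
On eye: e+3=h, y+3=b, e+3=h.

hbh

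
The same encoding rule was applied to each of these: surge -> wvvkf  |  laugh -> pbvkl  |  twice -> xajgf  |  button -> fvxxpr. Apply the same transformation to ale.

The rule splits by letter class: vowels +1, consonants +4.
Applying it to ale: a(vowel)+1=b, l(cons)+4=p, e(vowel)+1=f.

bpf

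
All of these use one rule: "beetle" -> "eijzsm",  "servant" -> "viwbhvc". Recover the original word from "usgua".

In beetle: b→e is +3, e→i is +4, e→j is +5, t→z is +6 — the shift increases by 1 each position. Letter i (0-indexed) is shifted by i+3, so successive shifts are 3, 4, 5, ….
Reversing it on usgua: u−3=r, s−4=o, g−5=b, u−6=o, a−7=t.

robot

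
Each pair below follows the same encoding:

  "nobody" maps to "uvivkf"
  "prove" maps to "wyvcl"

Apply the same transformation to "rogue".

This is a Caesar cipher with shift 7.
Applying it to rogue: r+7=y, o+7=v, g+7=n, u+7=b, e+7=l.

yvnbl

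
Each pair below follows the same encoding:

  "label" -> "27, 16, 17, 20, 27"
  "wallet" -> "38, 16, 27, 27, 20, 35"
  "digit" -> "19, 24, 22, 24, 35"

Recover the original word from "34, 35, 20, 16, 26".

Letters become their 1-based position plus 15 (so a→16, b→17, …).
Decoding 34, 35, 20, 16, 26: 34→(34−15)÷1=19=s, 35→(35−15)÷1=20=t, 20→(20−15)÷1=5=e, 16→(16−15)÷1=1=a, 26→(26−15)÷1=11=k.

steak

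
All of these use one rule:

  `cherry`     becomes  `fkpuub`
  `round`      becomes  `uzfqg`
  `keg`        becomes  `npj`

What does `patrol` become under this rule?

slwuzo

The shift depends on letter class: consonant c→f is +3, but vowel e→p is +11. Vowels shift forward by 11 and consonants shift forward by 3.
On patrol: p(cons)+3=s, a(vowel)+11=l, t(cons)+3=w, r(cons)+3=u, o(vowel)+11=z, l(cons)+3=o.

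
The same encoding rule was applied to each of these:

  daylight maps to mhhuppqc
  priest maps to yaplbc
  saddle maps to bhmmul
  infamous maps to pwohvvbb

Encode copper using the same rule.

The shift depends on letter class: consonant d→m is +9, but vowel a→h is +7. The rule splits by letter class: vowels +7, consonants +9.
For copper: c(cons)+9=l, o(vowel)+7=v, p(cons)+9=y, p(cons)+9=y, e(vowel)+7=l, r(cons)+9=a.

lvyyla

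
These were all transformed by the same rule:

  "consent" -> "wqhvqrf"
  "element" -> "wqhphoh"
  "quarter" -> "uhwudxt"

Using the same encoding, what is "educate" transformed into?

The output letters match the input read backwards, each shifted +3: consent reversed is tnesnoc. The word is reversed, then every letter is shifted forward by 3.
Applying it to educate: reverse → etacude; then shift: e+3=h, t+3=w, a+3=d, c+3=f, u+3=x, d+3=g, e+3=h.

hwdfxgh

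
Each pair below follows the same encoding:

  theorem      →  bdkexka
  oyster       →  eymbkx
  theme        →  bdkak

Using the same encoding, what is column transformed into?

t(19)→b(1) and h(7)→d(3) fit y≡15x+2 (mod 26); the inverse of 15 mod 26 is 7. Each letter's alphabet position (a=0..z=25) is mapped through 15·x+2 mod 26 — an affine cipher.
On column: c(2)→15·2+2≡6=g; o(14)→15·14+2≡4=e; l(11)→15·11+2≡11=l; u(20)→15·20+2≡16=q; m(12)→15·12+2≡0=a; n(13)→15·13+2≡15=p (all mod 26).

gelqap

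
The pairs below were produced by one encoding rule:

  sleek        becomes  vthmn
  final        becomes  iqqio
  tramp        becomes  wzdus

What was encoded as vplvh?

shine

Shifts by position in sleek: pos 0: s→v (+3), pos 1: l→t (+8), pos 2: e→h (+3), pos 3: e→m (+8) — repeating every 2. A repeating key of period 2 is used — shifts +3, +8 over and over.
Undoing it on vplvh: v−3=s, p−8=h, l−3=i, v−8=n, h−3=e.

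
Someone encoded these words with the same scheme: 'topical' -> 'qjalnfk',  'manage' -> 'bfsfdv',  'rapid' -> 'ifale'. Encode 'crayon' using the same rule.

nifxjs

t(19)→q(16) and o(14)→j(9) fit y≡17x+5 (mod 26); the inverse of 17 mod 26 is 23. Treating letters as 0–25, the rule is x ↦ 17x + 5 (mod 26).
On crayon: c(2)→17·2+5≡13=n; r(17)→17·17+5≡8=i; a(0)→17·0+5≡5=f; y(24)→17·24+5≡23=x; o(14)→17·14+5≡9=j; n(13)→17·13+5≡18=s (all mod 26).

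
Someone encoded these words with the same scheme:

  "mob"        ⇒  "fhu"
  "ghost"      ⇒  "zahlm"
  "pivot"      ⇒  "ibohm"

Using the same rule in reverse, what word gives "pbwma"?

width

Each letter is shifted forward by 19 in the alphabet (a Caesar shift of +19).
Reversing it on pbwma: p−19=w, b−19=i, w−19=d, m−19=t, a−19=h.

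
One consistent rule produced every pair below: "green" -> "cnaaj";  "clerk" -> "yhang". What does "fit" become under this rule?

Compare letters: g→c is +22, r→n is +22, e→a is +22 — a constant shift. This is a Caesar cipher with shift 22.
On fit: f+22=b, i+22=e, t+22=p.

bep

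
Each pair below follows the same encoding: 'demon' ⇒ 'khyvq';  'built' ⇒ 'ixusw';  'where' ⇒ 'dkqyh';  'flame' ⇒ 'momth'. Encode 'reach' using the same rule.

Shifts by position in demon: pos 0: d→k (+7), pos 1: e→h (+3), pos 2: m→y (+12), pos 3: o→v (+7), pos 4: n→q (+3) — repeating every 3. A repeating key of period 3 is used — shifts +7, +3, +12 over and over.
For reach: r+7=y, e+3=h, a+12=m, c+7=j, h+3=k.

yhmjk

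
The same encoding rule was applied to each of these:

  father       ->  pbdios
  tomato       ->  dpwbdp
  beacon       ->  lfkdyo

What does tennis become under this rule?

dfxost

The shifts repeat in a cycle of length 2: positions 0,1,… shift by +10, +1, then the pattern repeats.
Applying it to tennis: t+10=d, e+1=f, n+10=x, n+1=o, i+10=s, s+1=t.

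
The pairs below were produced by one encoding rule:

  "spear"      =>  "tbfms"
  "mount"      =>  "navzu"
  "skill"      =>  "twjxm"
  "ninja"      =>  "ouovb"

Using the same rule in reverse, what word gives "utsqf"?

Shifts by position in spear: pos 0: s→t (+1), pos 1: p→b (+12), pos 2: e→f (+1), pos 3: a→m (+12) — repeating every 2. The shifts repeat in a cycle of length 2: positions 0,1,… shift by +1, +12, then the pattern repeats.
Reversing it on utsqf: u−1=t, t−12=h, s−1=r, q−12=e, f−1=e.

three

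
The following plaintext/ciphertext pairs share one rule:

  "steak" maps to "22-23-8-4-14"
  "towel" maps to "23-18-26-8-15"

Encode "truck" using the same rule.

s is letter #19 and maps to 22: an offset of 3. Letters become their 1-based position plus 3 (so a→4, b→5, …).
On truck: t=20→23, r=18→21, u=21→24, c=3→6, k=11→14.

23-21-24-6-14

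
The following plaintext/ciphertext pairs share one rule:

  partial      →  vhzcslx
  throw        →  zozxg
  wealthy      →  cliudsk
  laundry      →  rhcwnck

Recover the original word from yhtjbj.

salary

In partial: p→v is +6, a→h is +7, r→z is +8, t→c is +9 — the shift increases by 1 each position. The shift increases by 1 at each position, starting from +6: 6, 7, 8, ….
Decoding yhtjbj: y−6=s, h−7=a, t−8=l, j−9=a, b−10=r, j−11=y.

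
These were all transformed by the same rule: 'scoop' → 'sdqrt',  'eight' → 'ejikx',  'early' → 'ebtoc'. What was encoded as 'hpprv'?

Each letter shifts forward by its position index (0, 1, 2, …) — the shift grows by one for each successive letter.
Undoing it on hpprv: h−0=h, p−1=o, p−2=n, r−3=o, v−4=r.

honor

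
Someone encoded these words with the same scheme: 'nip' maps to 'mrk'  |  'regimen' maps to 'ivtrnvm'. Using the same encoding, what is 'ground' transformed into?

Each pair mirrors across the alphabet (n↔m, i↔r, p↔k): positions sum to 25. Letters are reflected about the middle of the alphabet (position → 25−position): Atbash.
On ground: g↔t, r↔i, o↔l, u↔f, n↔m, d↔w.

tilfmw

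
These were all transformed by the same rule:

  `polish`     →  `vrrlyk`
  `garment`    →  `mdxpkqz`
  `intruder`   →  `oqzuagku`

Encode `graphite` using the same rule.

Shifts by position in polish: pos 0: p→v (+6), pos 1: o→r (+3), pos 2: l→r (+6), pos 3: i→l (+3) — repeating every 2. It's a Vigenère-style cipher with numeric key [6,3]: position i shifts by key[i mod 2].
Applying it to graphite: g+6=m, r+3=u, a+6=g, p+3=s, h+6=n, i+3=l, t+6=z, e+3=h.

mugsnlzh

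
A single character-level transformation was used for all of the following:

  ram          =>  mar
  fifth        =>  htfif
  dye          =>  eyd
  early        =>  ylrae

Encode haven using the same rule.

nevah

The word is simply reversed.
On haven: reverse → nevah.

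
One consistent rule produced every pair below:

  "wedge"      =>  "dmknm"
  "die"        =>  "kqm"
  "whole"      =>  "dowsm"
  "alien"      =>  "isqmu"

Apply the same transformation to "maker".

Vowels shift forward by 8 and consonants shift forward by 7.
Applying it to maker: m(cons)+7=t, a(vowel)+8=i, k(cons)+7=r, e(vowel)+8=m, r(cons)+7=y.

tirmy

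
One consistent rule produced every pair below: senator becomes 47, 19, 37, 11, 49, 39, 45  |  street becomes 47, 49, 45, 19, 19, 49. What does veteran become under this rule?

53, 19, 49, 19, 45, 11, 37

s(#19)→47 and e(#5)→19: differences scale by 2, so n = 2·pos + 9. With a=1..z=26, the number is 2·pos + 9.
On veteran: v=22→53, e=5→19, t=20→49, e=5→19, r=18→45, a=1→11, n=14→37.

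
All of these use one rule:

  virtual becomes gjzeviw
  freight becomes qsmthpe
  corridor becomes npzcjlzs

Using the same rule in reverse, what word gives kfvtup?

Shifts by position in virtual: pos 0: v→g (+11), pos 1: i→j (+1), pos 2: r→z (+8), pos 3: t→e (+11), pos 4: u→v (+1), pos 5: a→i (+8) — repeating every 3. A repeating key of period 3 is used — shifts +11, +1, +8 over and over.
Reversing it on kfvtup: k−11=z, f−1=e, v−8=n, t−11=i, u−1=t, p−8=h.

zenith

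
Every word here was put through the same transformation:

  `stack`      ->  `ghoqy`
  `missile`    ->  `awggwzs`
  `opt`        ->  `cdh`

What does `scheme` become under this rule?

gqvsas

Compare letters: s→g is +14, t→h is +14, a→o is +14 — a constant shift. It's a constant shift of +14 (ROT14).
For scheme: s+14=g, c+14=q, h+14=v, e+14=s, m+14=a, e+14=s.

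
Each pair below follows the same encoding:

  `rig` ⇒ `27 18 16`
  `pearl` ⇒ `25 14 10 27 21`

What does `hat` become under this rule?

17 10 29

r is letter #18 and maps to 27: an offset of 9. Letters become their 1-based position plus 9 (so a→10, b→11, …).
On hat: h=8→17, a=1→10, t=20→29.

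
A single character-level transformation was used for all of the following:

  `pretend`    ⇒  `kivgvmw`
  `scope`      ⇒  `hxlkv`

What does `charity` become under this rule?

Each pair mirrors across the alphabet (p↔k, r↔i, e↔v): positions sum to 25. Letters are reflected about the middle of the alphabet (position → 25−position): Atbash.
Applying it to charity: c↔x, h↔s, a↔z, r↔i, i↔r, t↔g, y↔b.

xszirgb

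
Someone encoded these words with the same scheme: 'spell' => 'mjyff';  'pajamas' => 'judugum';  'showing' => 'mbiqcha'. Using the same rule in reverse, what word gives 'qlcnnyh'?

written

Each letter is shifted forward by 20 in the alphabet (a Caesar shift of +20).
Decoding qlcnnyh: q−20=w, l−20=r, c−20=i, n−20=t, n−20=t, y−20=e, h−20=n.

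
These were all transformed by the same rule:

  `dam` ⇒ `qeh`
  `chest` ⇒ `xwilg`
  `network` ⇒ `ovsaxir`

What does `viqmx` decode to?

timer

Two steps: reverse the string, then apply a Caesar shift of +4.
Undoing it on viqmx: shift back: v−4=r, i−4=e, q−4=m, m−4=i, x−4=t → remit; then reverse → timer.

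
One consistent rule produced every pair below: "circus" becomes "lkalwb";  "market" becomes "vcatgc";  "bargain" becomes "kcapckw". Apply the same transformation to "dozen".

The shift depends on letter class: consonant c→l is +9, but vowel i→k is +2. The rule splits by letter class: vowels +2, consonants +9.
For dozen: d(cons)+9=m, o(vowel)+2=q, z(cons)+9=i, e(vowel)+2=g, n(cons)+9=w.

mqigw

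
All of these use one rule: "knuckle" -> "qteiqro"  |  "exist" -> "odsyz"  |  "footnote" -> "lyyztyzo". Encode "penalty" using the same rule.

votkrze

The shift depends on letter class: consonant k→q is +6, but vowel u→e is +10. Two shifts are in play — +10 for a/e/i/o/u, +6 for every other letter.
Applying it to penalty: p(cons)+6=v, e(vowel)+10=o, n(cons)+6=t, a(vowel)+10=k, l(cons)+6=r, t(cons)+6=z, y(cons)+6=e.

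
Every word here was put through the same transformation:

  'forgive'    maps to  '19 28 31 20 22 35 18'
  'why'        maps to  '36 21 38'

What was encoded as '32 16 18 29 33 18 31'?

f is letter #6 and maps to 19: an offset of 13. Each letter is replaced by its alphabet position (a=1..z=26) + 13.
Undoing it on 32 16 18 29 33 18 31: 32→(32−13)÷1=19=s, 16→(16−13)÷1=3=c, 18→(18−13)÷1=5=e, 29→(29−13)÷1=16=p, 33→(33−13)÷1=20=t, 18→(18−13)÷1=5=e, 31→(31−13)÷1=18=r.

scepter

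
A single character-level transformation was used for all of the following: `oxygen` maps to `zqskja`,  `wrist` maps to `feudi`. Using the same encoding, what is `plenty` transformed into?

The output letters match the input read backwards, each shifted +12: oxygen reversed is negyxo. The word is reversed, then every letter is shifted forward by 12.
On plenty: reverse → ytnelp; then shift: y+12=k, t+12=f, n+12=z, e+12=q, l+12=x, p+12=b.

kfzqxb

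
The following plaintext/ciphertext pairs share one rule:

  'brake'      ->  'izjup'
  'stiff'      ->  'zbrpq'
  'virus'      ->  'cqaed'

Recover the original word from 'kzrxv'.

drink

In brake: b→i is +7, r→z is +8, a→j is +9, k→u is +10 — the shift increases by 1 each position. Each letter shifts forward by (position + 7), i.e. 7, 8, 9, … — the shift grows by one for each successive letter.
Reversing it on kzrxv: k−7=d, z−8=r, r−9=i, x−10=n, v−11=k.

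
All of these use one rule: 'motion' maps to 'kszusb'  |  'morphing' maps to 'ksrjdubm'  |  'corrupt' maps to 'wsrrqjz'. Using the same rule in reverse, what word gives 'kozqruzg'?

Each letter's alphabet position (a=0..z=25) is mapped through 17·x+14 mod 26 — an affine cipher.
Reversing it on kozqruzg: k(10)→23·(10−14)≡12=m; o(14)→23·(14−14)≡0=a; z(25)→23·(25−14)≡19=t; q(16)→23·(16−14)≡20=u; r(17)→23·(17−14)≡17=r; u(20)→23·(20−14)≡8=i; z(25)→23·(25−14)≡19=t; g(6)→23·(6−14)≡24=y (all mod 26).

maturity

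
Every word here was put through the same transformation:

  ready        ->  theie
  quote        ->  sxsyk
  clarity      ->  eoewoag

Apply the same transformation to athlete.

cwlqkam

In ready: r→t is +2, e→h is +3, a→e is +4, d→i is +5 — the shift increases by 1 each position. The shift increases by 1 at each position, starting from +2: 2, 3, 4, ….
On athlete: a+2=c, t+3=w, h+4=l, l+5=q, e+6=k, t+7=a, e+8=m.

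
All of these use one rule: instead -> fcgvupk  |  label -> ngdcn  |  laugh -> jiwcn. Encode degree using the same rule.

ggtigf

The output letters match the input read backwards, each shifted +2: instead reversed is daetsni. Read the word backwards and shift each letter +2.
Applying it to degree: reverse → eerged; then shift: e+2=g, e+2=g, r+2=t, g+2=i, e+2=g, d+2=f.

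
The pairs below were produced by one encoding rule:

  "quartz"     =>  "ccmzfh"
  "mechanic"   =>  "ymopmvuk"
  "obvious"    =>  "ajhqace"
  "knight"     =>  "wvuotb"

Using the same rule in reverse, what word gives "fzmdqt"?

A repeating key of period 2 is used — shifts +12, +8 over and over.
Decoding fzmdqt: f−12=t, z−8=r, m−12=a, d−8=v, q−12=e, t−8=l.

travel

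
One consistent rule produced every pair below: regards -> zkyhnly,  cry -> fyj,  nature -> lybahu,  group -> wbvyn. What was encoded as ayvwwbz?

support

The output letters match the input read backwards, each shifted +7: regards reversed is sdrager. Read the word backwards and shift each letter +7.
Decoding ayvwwbz: shift back: a−7=t, y−7=r, v−7=o, w−7=p, w−7=p, b−7=u, z−7=s → troppus; then reverse → support.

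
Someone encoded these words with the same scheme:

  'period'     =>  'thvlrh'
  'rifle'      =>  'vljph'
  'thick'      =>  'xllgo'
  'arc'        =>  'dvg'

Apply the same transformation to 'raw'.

The shift depends on letter class: consonant p→t is +4, but vowel e→h is +3. The rule splits by letter class: vowels +3, consonants +4.
For raw: r(cons)+4=v, a(vowel)+3=d, w(cons)+4=a.

vda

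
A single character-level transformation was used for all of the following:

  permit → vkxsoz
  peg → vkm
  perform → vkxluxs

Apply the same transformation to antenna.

Compare letters: p→v is +6, e→k is +6, r→x is +6 — a constant shift. Each letter is shifted forward by 6 in the alphabet (a Caesar shift of +6).
For antenna: a+6=g, n+6=t, t+6=z, e+6=k, n+6=t, n+6=t, a+6=g.

gtzkttg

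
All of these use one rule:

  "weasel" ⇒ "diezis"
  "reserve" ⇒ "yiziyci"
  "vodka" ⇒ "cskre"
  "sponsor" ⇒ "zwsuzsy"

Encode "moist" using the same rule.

The shift depends on letter class: consonant w→d is +7, but vowel e→i is +4. Vowels shift forward by 4 and consonants shift forward by 7.
Applying it to moist: m(cons)+7=t, o(vowel)+4=s, i(vowel)+4=m, s(cons)+7=z, t(cons)+7=a.

tsmza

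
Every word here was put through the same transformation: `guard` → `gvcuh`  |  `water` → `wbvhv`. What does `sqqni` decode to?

spoke

In guard: g→g is +0, u→v is +1, a→c is +2, r→u is +3 — the shift increases by 1 each position. Each letter shifts forward by its position index (0, 1, 2, …) — the shift grows by one for each successive letter.
Decoding sqqni: s−0=s, q−1=p, q−2=o, n−3=k, i−4=e.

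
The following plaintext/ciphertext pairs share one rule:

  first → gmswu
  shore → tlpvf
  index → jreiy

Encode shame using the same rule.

Shifts by position in first: pos 0: f→g (+1), pos 1: i→m (+4), pos 2: r→s (+1), pos 3: s→w (+4) — repeating every 2. It's a Vigenère-style cipher with numeric key [1,4]: position i shifts by key[i mod 2].
On shame: s+1=t, h+4=l, a+1=b, m+4=q, e+1=f.

tlbqf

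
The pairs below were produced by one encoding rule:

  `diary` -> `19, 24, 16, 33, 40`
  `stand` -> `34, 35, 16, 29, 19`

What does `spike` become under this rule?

Each letter is replaced by its alphabet position (a=1..z=26) + 15.
On spike: s=19→34, p=16→31, i=9→24, k=11→26, e=5→20.

34, 31, 24, 26, 20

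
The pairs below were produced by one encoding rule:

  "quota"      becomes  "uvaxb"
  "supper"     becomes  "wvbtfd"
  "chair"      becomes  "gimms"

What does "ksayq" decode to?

Shifts by position in quota: pos 0: q→u (+4), pos 1: u→v (+1), pos 2: o→a (+12), pos 3: t→x (+4), pos 4: a→b (+1) — repeating every 3. It's a Vigenère-style cipher with numeric key [4,1,12]: position i shifts by key[i mod 3].
Decoding ksayq: k−4=g, s−1=r, a−12=o, y−4=u, q−1=p.

group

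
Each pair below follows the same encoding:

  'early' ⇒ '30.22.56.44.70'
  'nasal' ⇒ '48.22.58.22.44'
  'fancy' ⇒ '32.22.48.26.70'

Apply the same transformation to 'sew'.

58.30.66

e(#5)→30 and a(#1)→22: differences scale by 2, so n = 2·pos + 20. With a=1..z=26, the number is 2·pos + 20.
Applying it to sew: s=19→58, e=5→30, w=23→66.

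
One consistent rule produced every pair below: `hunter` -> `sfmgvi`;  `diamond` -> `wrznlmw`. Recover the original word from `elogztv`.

voltage

Each letter is replaced by its mirror in the alphabet: a↔z, b↔y, c↔x, and so on (the Atbash cipher).
Decoding elogztv: e↔v, l↔o, o↔l, g↔t, z↔a, t↔g, v↔e.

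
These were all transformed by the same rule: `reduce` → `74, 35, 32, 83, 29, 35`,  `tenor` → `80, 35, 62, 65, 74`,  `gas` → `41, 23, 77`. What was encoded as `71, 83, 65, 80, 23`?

quota

With a=1..z=26, the number is 3·pos + 20.
Decoding 71, 83, 65, 80, 23: 71→(71−20)÷3=17=q, 83→(83−20)÷3=21=u, 65→(65−20)÷3=15=o, 80→(80−20)÷3=20=t, 23→(23−20)÷3=1=a.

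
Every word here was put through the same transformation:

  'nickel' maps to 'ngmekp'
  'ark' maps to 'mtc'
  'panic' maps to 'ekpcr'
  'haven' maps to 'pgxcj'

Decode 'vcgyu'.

The output letters match the input read backwards, each shifted +2: nickel reversed is lekcin. Two steps: reverse the string, then apply a Caesar shift of +2.
Reversing it on vcgyu: shift back: v−2=t, c−2=a, g−2=e, y−2=w, u−2=s → taews; then reverse → sweat.

sweat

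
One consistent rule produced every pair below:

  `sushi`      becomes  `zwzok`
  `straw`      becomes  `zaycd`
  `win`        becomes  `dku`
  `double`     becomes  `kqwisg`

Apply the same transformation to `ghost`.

noqza

The rule splits by letter class: vowels +2, consonants +7.
For ghost: g(cons)+7=n, h(cons)+7=o, o(vowel)+2=q, s(cons)+7=z, t(cons)+7=a.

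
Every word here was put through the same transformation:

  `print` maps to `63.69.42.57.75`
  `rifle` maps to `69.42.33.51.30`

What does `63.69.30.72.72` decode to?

Each letter becomes 3×(its alphabet position, a=1..z=26) + 15.
Reversing it on 63.69.30.72.72: 63→(63−15)÷3=16=p, 69→(69−15)÷3=18=r, 30→(30−15)÷3=5=e, 72→(72−15)÷3=19=s, 72→(72−15)÷3=19=s.

press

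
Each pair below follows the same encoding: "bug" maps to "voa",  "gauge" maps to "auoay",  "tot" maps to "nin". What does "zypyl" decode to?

fever

Compare letters: b→v is +20, u→o is +20, g→a is +20 — a constant shift. Each letter is shifted forward by 20 in the alphabet (a Caesar shift of +20).
Reversing it on zypyl: z−20=f, y−20=e, p−20=v, y−20=e, l−20=r.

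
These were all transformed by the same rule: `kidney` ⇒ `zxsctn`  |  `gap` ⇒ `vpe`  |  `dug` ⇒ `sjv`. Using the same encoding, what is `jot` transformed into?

ydi

Compare letters: k→z is +15, i→x is +15, d→s is +15 — a constant shift. It's a constant shift of +15 (ROT15).
On jot: j+15=y, o+15=d, t+15=i.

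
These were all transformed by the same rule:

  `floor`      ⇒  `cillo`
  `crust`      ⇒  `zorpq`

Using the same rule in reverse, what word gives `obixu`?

relax

Compare letters: f→c is +23, l→i is +23, o→l is +23 — a constant shift. It's a constant shift of +23 (ROT23).
Undoing it on obixu: o−23=r, b−23=e, i−23=l, x−23=a, u−23=x.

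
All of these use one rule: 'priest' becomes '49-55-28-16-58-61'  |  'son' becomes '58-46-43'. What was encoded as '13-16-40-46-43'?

demon

p(#16)→49 and r(#18)→55: differences scale by 3, so n = 3·pos + 1. With a=1..z=26, the number is 3·pos + 1.
Undoing it on 13-16-40-46-43: 13→(13−1)÷3=4=d, 16→(16−1)÷3=5=e, 40→(40−1)÷3=13=m, 46→(46−1)÷3=15=o, 43→(43−1)÷3=14=n.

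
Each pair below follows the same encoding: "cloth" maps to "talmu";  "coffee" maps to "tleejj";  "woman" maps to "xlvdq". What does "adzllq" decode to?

Each letter's alphabet position (a=0..z=25) is mapped through 21·x+3 mod 26 — an affine cipher.
Decoding adzllq: a(0)→5·(0−3)≡11=l; d(3)→5·(3−3)≡0=a; z(25)→5·(25−3)≡6=g; l(11)→5·(11−3)≡14=o; l(11)→5·(11−3)≡14=o; q(16)→5·(16−3)≡13=n (all mod 26).

lagoon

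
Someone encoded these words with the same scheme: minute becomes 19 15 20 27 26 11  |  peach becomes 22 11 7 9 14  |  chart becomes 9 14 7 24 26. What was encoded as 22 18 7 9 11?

place

m is letter #13 and maps to 19: an offset of 6. The number is (letter's place in the alphabet, a=1) + 6.
Reversing it on 22 18 7 9 11: 22→(22−6)÷1=16=p, 18→(18−6)÷1=12=l, 7→(7−6)÷1=1=a, 9→(9−6)÷1=3=c, 11→(11−6)÷1=5=e.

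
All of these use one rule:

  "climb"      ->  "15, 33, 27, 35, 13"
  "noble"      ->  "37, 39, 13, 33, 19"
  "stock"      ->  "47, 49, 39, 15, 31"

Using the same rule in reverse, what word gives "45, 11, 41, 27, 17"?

With a=1..z=26, the number is 2·pos + 9.
Reversing it on 45, 11, 41, 27, 17: 45→(45−9)÷2=18=r, 11→(11−9)÷2=1=a, 41→(41−9)÷2=16=p, 27→(27−9)÷2=9=i, 17→(17−9)÷2=4=d.

rapid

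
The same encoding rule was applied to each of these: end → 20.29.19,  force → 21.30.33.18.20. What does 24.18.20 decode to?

Letters become their 1-based position plus 15 (so a→16, b→17, …).
Decoding 24.18.20: 24→(24−15)÷1=9=i, 18→(18−15)÷1=3=c, 20→(20−15)÷1=5=e.

ice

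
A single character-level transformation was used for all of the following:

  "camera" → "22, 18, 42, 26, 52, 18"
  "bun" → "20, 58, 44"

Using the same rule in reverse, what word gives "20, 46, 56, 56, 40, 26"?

c(#3)→22 and a(#1)→18: differences scale by 2, so n = 2·pos + 16. With a=1..z=26, the number is 2·pos + 16.
Undoing it on 20, 46, 56, 56, 40, 26: 20→(20−16)÷2=2=b, 46→(46−16)÷2=15=o, 56→(56−16)÷2=20=t, 56→(56−16)÷2=20=t, 40→(40−16)÷2=12=l, 26→(26−16)÷2=5=e.

bottle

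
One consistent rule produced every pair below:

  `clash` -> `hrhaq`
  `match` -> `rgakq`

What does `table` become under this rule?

ygitn

In clash: c→h is +5, l→r is +6, a→h is +7, s→a is +8 — the shift increases by 1 each position. Letter i (0-indexed) is shifted by i+5, so successive shifts are 5, 6, 7, ….
On table: t+5=y, a+6=g, b+7=i, l+8=t, e+9=n.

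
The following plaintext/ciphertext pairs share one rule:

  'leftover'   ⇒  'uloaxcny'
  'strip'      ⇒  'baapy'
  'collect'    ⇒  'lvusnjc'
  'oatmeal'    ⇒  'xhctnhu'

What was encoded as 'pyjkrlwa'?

Shifts by position in leftover: pos 0: l→u (+9), pos 1: e→l (+7), pos 2: f→o (+9), pos 3: t→a (+7) — repeating every 2. A repeating key of period 2 is used — shifts +9, +7 over and over.
Undoing it on pyjkrlwa: p−9=g, y−7=r, j−9=a, k−7=d, r−9=i, l−7=e, w−9=n, a−7=t.

gradient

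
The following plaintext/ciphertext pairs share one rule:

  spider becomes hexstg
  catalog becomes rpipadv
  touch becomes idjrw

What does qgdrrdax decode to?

broccoli

Compare letters: s→h is +15, p→e is +15, i→x is +15 — a constant shift. This is a Caesar cipher with shift 15.
Reversing it on qgdrrdax: q−15=b, g−15=r, d−15=o, r−15=c, r−15=c, d−15=o, a−15=l, x−15=i.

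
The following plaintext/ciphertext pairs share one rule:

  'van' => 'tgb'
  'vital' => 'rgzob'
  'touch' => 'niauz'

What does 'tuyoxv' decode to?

prison

The output letters match the input read backwards, each shifted +6: van reversed is nav. The word is reversed, then every letter is shifted forward by 6.
Reversing it on tuyoxv: shift back: t−6=n, u−6=o, y−6=s, o−6=i, x−6=r, v−6=p → nosirp; then reverse → prison.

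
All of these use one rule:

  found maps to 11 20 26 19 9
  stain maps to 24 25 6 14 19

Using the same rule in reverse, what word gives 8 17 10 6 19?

Letters become their 1-based position plus 5 (so a→6, b→7, …).
Reversing it on 8 17 10 6 19: 8→(8−5)÷1=3=c, 17→(17−5)÷1=12=l, 10→(10−5)÷1=5=e, 6→(6−5)÷1=1=a, 19→(19−5)÷1=14=n.

clean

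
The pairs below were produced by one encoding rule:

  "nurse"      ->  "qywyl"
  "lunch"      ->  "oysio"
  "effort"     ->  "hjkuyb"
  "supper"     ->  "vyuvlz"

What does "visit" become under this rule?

ymxoa

Letter i (0-indexed) is shifted by i+3, so successive shifts are 3, 4, 5, ….
On visit: v+3=y, i+4=m, s+5=x, i+6=o, t+7=a.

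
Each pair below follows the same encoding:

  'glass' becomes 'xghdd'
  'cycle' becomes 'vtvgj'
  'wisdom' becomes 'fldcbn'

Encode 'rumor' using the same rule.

wrnbw

g(6)→x(23) and l(11)→g(6) fit y≡7x+7 (mod 26); the inverse of 7 mod 26 is 15. This is an affine cipher: with a=0,…,z=25, each position x becomes (7x+7) mod 26.
For rumor: r(17)→7·17+7≡22=w; u(20)→7·20+7≡17=r; m(12)→7·12+7≡13=n; o(14)→7·14+7≡1=b; r(17)→7·17+7≡22=w (all mod 26).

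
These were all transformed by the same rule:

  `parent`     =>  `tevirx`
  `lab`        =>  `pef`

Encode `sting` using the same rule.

wxmrk

Compare letters: p→t is +4, a→e is +4, r→v is +4 — a constant shift. This is a Caesar cipher with shift 4.
Applying it to sting: s+4=w, t+4=x, i+4=m, n+4=r, g+4=k.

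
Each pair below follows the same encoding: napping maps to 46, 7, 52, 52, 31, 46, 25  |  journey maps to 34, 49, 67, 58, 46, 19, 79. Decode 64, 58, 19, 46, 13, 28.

With a=1..z=26, the number is 3·pos + 4.
Undoing it on 64, 58, 19, 46, 13, 28: 64→(64−4)÷3=20=t, 58→(58−4)÷3=18=r, 19→(19−4)÷3=5=e, 46→(46−4)÷3=14=n, 13→(13−4)÷3=3=c, 28→(28−4)÷3=8=h.

trench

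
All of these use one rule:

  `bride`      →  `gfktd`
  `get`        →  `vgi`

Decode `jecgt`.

reach

Two steps: reverse the string, then apply a Caesar shift of +2.
Undoing it on jecgt: shift back: j−2=h, e−2=c, c−2=a, g−2=e, t−2=r → hcaer; then reverse → reach.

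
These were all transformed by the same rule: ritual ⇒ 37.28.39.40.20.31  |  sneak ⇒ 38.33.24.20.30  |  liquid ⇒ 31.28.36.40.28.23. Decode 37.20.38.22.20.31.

rascal

r is letter #18 and maps to 37: an offset of 19. The number is (letter's place in the alphabet, a=1) + 19.
Reversing it on 37.20.38.22.20.31: 37→(37−19)÷1=18=r, 20→(20−19)÷1=1=a, 38→(38−19)÷1=19=s, 22→(22−19)÷1=3=c, 20→(20−19)÷1=1=a, 31→(31−19)÷1=12=l.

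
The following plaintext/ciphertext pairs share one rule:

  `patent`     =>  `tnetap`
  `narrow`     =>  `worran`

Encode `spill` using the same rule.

llips

The output letters match the input read backwards: patent reversed is tnetap. It's just the letters in reverse order.
Applying it to spill: reverse → llips.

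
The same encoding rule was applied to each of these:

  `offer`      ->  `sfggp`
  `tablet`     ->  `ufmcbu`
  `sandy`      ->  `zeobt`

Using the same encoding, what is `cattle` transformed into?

The output letters match the input read backwards, each shifted +1: offer reversed is reffo. The word is reversed, then every letter is shifted forward by 1.
Applying it to cattle: reverse → elttac; then shift: e+1=f, l+1=m, t+1=u, t+1=u, a+1=b, c+1=d.

fmuubd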